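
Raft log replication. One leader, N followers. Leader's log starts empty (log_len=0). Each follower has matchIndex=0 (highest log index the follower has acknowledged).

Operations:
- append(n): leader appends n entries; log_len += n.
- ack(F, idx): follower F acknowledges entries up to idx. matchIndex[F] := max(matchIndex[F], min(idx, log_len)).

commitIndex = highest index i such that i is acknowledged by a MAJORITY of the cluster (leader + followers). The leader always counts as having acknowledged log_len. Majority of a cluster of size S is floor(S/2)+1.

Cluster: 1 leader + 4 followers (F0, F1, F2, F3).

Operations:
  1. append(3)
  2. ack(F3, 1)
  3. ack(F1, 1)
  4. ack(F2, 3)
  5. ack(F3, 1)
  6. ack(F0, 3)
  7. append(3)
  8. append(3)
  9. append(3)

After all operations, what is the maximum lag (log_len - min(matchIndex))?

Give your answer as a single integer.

Op 1: append 3 -> log_len=3
Op 2: F3 acks idx 1 -> match: F0=0 F1=0 F2=0 F3=1; commitIndex=0
Op 3: F1 acks idx 1 -> match: F0=0 F1=1 F2=0 F3=1; commitIndex=1
Op 4: F2 acks idx 3 -> match: F0=0 F1=1 F2=3 F3=1; commitIndex=1
Op 5: F3 acks idx 1 -> match: F0=0 F1=1 F2=3 F3=1; commitIndex=1
Op 6: F0 acks idx 3 -> match: F0=3 F1=1 F2=3 F3=1; commitIndex=3
Op 7: append 3 -> log_len=6
Op 8: append 3 -> log_len=9
Op 9: append 3 -> log_len=12

Answer: 11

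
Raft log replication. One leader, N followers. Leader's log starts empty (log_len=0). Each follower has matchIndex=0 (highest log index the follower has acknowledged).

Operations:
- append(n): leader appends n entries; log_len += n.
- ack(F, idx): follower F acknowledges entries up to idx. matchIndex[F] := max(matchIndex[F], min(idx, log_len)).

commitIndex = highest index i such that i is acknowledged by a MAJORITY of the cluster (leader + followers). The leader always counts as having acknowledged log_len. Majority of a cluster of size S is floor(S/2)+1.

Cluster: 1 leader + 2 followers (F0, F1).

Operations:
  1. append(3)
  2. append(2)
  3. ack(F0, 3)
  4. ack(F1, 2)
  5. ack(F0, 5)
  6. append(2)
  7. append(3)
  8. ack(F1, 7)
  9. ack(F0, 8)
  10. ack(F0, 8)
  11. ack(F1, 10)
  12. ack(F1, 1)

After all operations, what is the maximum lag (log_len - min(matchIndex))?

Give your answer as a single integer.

Answer: 2

Derivation:
Op 1: append 3 -> log_len=3
Op 2: append 2 -> log_len=5
Op 3: F0 acks idx 3 -> match: F0=3 F1=0; commitIndex=3
Op 4: F1 acks idx 2 -> match: F0=3 F1=2; commitIndex=3
Op 5: F0 acks idx 5 -> match: F0=5 F1=2; commitIndex=5
Op 6: append 2 -> log_len=7
Op 7: append 3 -> log_len=10
Op 8: F1 acks idx 7 -> match: F0=5 F1=7; commitIndex=7
Op 9: F0 acks idx 8 -> match: F0=8 F1=7; commitIndex=8
Op 10: F0 acks idx 8 -> match: F0=8 F1=7; commitIndex=8
Op 11: F1 acks idx 10 -> match: F0=8 F1=10; commitIndex=10
Op 12: F1 acks idx 1 -> match: F0=8 F1=10; commitIndex=10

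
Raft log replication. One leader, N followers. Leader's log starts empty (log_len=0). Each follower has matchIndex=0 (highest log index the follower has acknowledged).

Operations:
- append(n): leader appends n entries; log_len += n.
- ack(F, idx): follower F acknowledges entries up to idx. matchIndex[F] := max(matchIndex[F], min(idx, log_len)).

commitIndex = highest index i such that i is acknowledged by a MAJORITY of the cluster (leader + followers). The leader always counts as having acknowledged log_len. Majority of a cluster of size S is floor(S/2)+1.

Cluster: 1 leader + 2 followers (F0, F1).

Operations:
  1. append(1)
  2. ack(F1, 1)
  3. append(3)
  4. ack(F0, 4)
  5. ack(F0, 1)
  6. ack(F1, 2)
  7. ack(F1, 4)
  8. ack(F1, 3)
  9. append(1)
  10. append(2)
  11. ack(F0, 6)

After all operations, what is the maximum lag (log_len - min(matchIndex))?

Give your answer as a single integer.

Answer: 3

Derivation:
Op 1: append 1 -> log_len=1
Op 2: F1 acks idx 1 -> match: F0=0 F1=1; commitIndex=1
Op 3: append 3 -> log_len=4
Op 4: F0 acks idx 4 -> match: F0=4 F1=1; commitIndex=4
Op 5: F0 acks idx 1 -> match: F0=4 F1=1; commitIndex=4
Op 6: F1 acks idx 2 -> match: F0=4 F1=2; commitIndex=4
Op 7: F1 acks idx 4 -> match: F0=4 F1=4; commitIndex=4
Op 8: F1 acks idx 3 -> match: F0=4 F1=4; commitIndex=4
Op 9: append 1 -> log_len=5
Op 10: append 2 -> log_len=7
Op 11: F0 acks idx 6 -> match: F0=6 F1=4; commitIndex=6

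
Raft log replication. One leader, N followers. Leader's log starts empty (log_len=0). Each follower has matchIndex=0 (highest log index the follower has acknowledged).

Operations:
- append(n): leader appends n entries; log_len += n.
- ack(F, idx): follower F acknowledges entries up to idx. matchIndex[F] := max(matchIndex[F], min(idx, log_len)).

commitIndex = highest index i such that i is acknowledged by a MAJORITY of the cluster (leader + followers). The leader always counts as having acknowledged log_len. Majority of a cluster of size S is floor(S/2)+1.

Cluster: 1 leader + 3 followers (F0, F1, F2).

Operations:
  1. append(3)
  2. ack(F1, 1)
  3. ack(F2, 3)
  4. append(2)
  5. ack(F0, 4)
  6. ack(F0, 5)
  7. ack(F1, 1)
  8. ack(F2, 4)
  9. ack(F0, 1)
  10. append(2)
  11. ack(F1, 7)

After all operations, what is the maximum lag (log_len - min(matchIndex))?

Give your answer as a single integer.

Op 1: append 3 -> log_len=3
Op 2: F1 acks idx 1 -> match: F0=0 F1=1 F2=0; commitIndex=0
Op 3: F2 acks idx 3 -> match: F0=0 F1=1 F2=3; commitIndex=1
Op 4: append 2 -> log_len=5
Op 5: F0 acks idx 4 -> match: F0=4 F1=1 F2=3; commitIndex=3
Op 6: F0 acks idx 5 -> match: F0=5 F1=1 F2=3; commitIndex=3
Op 7: F1 acks idx 1 -> match: F0=5 F1=1 F2=3; commitIndex=3
Op 8: F2 acks idx 4 -> match: F0=5 F1=1 F2=4; commitIndex=4
Op 9: F0 acks idx 1 -> match: F0=5 F1=1 F2=4; commitIndex=4
Op 10: append 2 -> log_len=7
Op 11: F1 acks idx 7 -> match: F0=5 F1=7 F2=4; commitIndex=5

Answer: 3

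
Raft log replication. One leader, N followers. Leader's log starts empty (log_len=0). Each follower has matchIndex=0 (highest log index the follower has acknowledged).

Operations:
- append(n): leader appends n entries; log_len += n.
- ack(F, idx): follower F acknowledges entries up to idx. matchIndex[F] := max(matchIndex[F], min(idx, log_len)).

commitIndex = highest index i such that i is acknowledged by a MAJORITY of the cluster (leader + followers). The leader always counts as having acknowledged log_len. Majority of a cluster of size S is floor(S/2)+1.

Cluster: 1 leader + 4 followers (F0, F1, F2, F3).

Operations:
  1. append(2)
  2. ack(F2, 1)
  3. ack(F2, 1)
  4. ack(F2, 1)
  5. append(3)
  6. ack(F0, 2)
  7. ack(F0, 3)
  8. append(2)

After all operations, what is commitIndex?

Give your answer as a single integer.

Answer: 1

Derivation:
Op 1: append 2 -> log_len=2
Op 2: F2 acks idx 1 -> match: F0=0 F1=0 F2=1 F3=0; commitIndex=0
Op 3: F2 acks idx 1 -> match: F0=0 F1=0 F2=1 F3=0; commitIndex=0
Op 4: F2 acks idx 1 -> match: F0=0 F1=0 F2=1 F3=0; commitIndex=0
Op 5: append 3 -> log_len=5
Op 6: F0 acks idx 2 -> match: F0=2 F1=0 F2=1 F3=0; commitIndex=1
Op 7: F0 acks idx 3 -> match: F0=3 F1=0 F2=1 F3=0; commitIndex=1
Op 8: append 2 -> log_len=7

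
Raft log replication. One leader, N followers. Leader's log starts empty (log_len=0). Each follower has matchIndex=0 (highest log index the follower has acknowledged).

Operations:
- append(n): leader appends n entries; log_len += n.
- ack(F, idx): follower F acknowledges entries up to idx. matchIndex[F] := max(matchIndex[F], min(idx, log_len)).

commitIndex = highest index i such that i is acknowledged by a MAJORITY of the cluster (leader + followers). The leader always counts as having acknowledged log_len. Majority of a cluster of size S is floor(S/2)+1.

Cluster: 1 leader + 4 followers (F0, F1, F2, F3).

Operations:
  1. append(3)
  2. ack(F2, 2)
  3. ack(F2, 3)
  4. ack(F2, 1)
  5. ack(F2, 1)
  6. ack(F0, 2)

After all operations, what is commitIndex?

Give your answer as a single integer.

Answer: 2

Derivation:
Op 1: append 3 -> log_len=3
Op 2: F2 acks idx 2 -> match: F0=0 F1=0 F2=2 F3=0; commitIndex=0
Op 3: F2 acks idx 3 -> match: F0=0 F1=0 F2=3 F3=0; commitIndex=0
Op 4: F2 acks idx 1 -> match: F0=0 F1=0 F2=3 F3=0; commitIndex=0
Op 5: F2 acks idx 1 -> match: F0=0 F1=0 F2=3 F3=0; commitIndex=0
Op 6: F0 acks idx 2 -> match: F0=2 F1=0 F2=3 F3=0; commitIndex=2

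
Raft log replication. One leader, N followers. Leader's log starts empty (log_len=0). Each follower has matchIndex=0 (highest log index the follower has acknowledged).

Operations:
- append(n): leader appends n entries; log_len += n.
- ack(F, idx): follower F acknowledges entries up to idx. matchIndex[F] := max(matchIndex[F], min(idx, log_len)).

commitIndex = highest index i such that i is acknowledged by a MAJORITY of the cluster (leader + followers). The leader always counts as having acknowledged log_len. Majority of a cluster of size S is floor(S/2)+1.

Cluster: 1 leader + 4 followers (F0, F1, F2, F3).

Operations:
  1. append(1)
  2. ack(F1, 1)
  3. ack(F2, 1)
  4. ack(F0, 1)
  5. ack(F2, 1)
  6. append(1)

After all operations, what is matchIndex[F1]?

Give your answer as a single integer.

Op 1: append 1 -> log_len=1
Op 2: F1 acks idx 1 -> match: F0=0 F1=1 F2=0 F3=0; commitIndex=0
Op 3: F2 acks idx 1 -> match: F0=0 F1=1 F2=1 F3=0; commitIndex=1
Op 4: F0 acks idx 1 -> match: F0=1 F1=1 F2=1 F3=0; commitIndex=1
Op 5: F2 acks idx 1 -> match: F0=1 F1=1 F2=1 F3=0; commitIndex=1
Op 6: append 1 -> log_len=2

Answer: 1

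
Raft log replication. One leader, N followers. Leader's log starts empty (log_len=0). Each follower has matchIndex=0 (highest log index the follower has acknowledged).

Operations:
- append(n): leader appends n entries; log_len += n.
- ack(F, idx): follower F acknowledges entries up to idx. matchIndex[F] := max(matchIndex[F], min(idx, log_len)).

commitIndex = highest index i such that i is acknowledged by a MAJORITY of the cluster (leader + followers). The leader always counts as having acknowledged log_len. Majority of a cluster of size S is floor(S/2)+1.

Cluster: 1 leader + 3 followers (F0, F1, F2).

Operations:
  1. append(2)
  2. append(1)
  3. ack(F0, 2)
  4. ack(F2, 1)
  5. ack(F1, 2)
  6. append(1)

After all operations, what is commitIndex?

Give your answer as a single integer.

Op 1: append 2 -> log_len=2
Op 2: append 1 -> log_len=3
Op 3: F0 acks idx 2 -> match: F0=2 F1=0 F2=0; commitIndex=0
Op 4: F2 acks idx 1 -> match: F0=2 F1=0 F2=1; commitIndex=1
Op 5: F1 acks idx 2 -> match: F0=2 F1=2 F2=1; commitIndex=2
Op 6: append 1 -> log_len=4

Answer: 2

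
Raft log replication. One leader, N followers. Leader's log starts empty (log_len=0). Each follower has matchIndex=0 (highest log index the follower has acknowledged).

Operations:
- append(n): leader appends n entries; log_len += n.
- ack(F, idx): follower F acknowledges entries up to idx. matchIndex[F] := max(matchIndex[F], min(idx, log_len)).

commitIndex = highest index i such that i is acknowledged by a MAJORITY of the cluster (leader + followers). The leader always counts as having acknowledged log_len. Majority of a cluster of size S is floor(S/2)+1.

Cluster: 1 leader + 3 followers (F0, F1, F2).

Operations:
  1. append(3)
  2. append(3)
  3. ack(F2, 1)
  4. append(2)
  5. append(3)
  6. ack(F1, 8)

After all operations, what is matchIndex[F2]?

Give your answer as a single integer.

Answer: 1

Derivation:
Op 1: append 3 -> log_len=3
Op 2: append 3 -> log_len=6
Op 3: F2 acks idx 1 -> match: F0=0 F1=0 F2=1; commitIndex=0
Op 4: append 2 -> log_len=8
Op 5: append 3 -> log_len=11
Op 6: F1 acks idx 8 -> match: F0=0 F1=8 F2=1; commitIndex=1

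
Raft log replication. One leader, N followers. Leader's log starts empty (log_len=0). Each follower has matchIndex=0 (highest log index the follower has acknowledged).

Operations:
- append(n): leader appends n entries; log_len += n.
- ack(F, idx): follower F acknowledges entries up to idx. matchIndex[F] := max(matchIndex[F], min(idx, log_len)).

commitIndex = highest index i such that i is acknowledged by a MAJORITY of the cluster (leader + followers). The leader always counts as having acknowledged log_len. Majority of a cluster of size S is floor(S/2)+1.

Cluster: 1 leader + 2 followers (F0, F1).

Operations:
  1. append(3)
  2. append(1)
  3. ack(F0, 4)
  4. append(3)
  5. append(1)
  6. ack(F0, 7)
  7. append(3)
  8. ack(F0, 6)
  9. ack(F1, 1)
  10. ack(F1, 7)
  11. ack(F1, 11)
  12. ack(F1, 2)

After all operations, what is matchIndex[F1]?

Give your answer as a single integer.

Op 1: append 3 -> log_len=3
Op 2: append 1 -> log_len=4
Op 3: F0 acks idx 4 -> match: F0=4 F1=0; commitIndex=4
Op 4: append 3 -> log_len=7
Op 5: append 1 -> log_len=8
Op 6: F0 acks idx 7 -> match: F0=7 F1=0; commitIndex=7
Op 7: append 3 -> log_len=11
Op 8: F0 acks idx 6 -> match: F0=7 F1=0; commitIndex=7
Op 9: F1 acks idx 1 -> match: F0=7 F1=1; commitIndex=7
Op 10: F1 acks idx 7 -> match: F0=7 F1=7; commitIndex=7
Op 11: F1 acks idx 11 -> match: F0=7 F1=11; commitIndex=11
Op 12: F1 acks idx 2 -> match: F0=7 F1=11; commitIndex=11

Answer: 11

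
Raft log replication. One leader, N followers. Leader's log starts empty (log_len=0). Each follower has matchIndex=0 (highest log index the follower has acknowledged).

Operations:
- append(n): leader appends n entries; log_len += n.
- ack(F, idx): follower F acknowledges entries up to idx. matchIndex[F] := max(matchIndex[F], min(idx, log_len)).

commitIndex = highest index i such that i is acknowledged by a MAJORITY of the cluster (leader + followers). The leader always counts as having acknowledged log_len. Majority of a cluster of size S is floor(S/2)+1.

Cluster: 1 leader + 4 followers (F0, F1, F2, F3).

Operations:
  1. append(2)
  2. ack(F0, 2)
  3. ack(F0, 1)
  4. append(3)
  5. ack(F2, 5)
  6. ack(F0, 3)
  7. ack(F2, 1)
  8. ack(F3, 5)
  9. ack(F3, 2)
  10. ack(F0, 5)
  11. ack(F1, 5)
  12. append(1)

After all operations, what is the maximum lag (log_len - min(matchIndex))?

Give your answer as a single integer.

Answer: 1

Derivation:
Op 1: append 2 -> log_len=2
Op 2: F0 acks idx 2 -> match: F0=2 F1=0 F2=0 F3=0; commitIndex=0
Op 3: F0 acks idx 1 -> match: F0=2 F1=0 F2=0 F3=0; commitIndex=0
Op 4: append 3 -> log_len=5
Op 5: F2 acks idx 5 -> match: F0=2 F1=0 F2=5 F3=0; commitIndex=2
Op 6: F0 acks idx 3 -> match: F0=3 F1=0 F2=5 F3=0; commitIndex=3
Op 7: F2 acks idx 1 -> match: F0=3 F1=0 F2=5 F3=0; commitIndex=3
Op 8: F3 acks idx 5 -> match: F0=3 F1=0 F2=5 F3=5; commitIndex=5
Op 9: F3 acks idx 2 -> match: F0=3 F1=0 F2=5 F3=5; commitIndex=5
Op 10: F0 acks idx 5 -> match: F0=5 F1=0 F2=5 F3=5; commitIndex=5
Op 11: F1 acks idx 5 -> match: F0=5 F1=5 F2=5 F3=5; commitIndex=5
Op 12: append 1 -> log_len=6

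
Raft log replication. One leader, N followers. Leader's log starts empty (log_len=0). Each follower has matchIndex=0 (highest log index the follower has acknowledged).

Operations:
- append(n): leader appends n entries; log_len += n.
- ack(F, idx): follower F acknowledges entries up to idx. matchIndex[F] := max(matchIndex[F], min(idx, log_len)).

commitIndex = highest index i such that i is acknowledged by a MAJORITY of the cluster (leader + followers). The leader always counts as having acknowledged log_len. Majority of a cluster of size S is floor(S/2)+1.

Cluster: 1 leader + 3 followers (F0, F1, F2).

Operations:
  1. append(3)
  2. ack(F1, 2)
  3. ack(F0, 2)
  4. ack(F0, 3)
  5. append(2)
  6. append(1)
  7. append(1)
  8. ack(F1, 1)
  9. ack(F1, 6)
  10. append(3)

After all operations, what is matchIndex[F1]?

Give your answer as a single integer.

Op 1: append 3 -> log_len=3
Op 2: F1 acks idx 2 -> match: F0=0 F1=2 F2=0; commitIndex=0
Op 3: F0 acks idx 2 -> match: F0=2 F1=2 F2=0; commitIndex=2
Op 4: F0 acks idx 3 -> match: F0=3 F1=2 F2=0; commitIndex=2
Op 5: append 2 -> log_len=5
Op 6: append 1 -> log_len=6
Op 7: append 1 -> log_len=7
Op 8: F1 acks idx 1 -> match: F0=3 F1=2 F2=0; commitIndex=2
Op 9: F1 acks idx 6 -> match: F0=3 F1=6 F2=0; commitIndex=3
Op 10: append 3 -> log_len=10

Answer: 6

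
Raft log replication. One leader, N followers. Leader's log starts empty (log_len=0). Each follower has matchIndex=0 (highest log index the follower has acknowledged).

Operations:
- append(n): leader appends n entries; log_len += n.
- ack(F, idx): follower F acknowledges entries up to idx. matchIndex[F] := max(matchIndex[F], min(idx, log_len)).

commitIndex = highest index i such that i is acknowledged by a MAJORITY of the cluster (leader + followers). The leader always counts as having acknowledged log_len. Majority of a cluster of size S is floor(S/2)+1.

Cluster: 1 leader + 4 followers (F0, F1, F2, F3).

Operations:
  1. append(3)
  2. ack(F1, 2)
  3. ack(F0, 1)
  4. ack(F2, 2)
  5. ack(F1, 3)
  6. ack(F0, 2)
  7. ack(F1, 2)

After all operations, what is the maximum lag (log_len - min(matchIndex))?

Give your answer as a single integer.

Answer: 3

Derivation:
Op 1: append 3 -> log_len=3
Op 2: F1 acks idx 2 -> match: F0=0 F1=2 F2=0 F3=0; commitIndex=0
Op 3: F0 acks idx 1 -> match: F0=1 F1=2 F2=0 F3=0; commitIndex=1
Op 4: F2 acks idx 2 -> match: F0=1 F1=2 F2=2 F3=0; commitIndex=2
Op 5: F1 acks idx 3 -> match: F0=1 F1=3 F2=2 F3=0; commitIndex=2
Op 6: F0 acks idx 2 -> match: F0=2 F1=3 F2=2 F3=0; commitIndex=2
Op 7: F1 acks idx 2 -> match: F0=2 F1=3 F2=2 F3=0; commitIndex=2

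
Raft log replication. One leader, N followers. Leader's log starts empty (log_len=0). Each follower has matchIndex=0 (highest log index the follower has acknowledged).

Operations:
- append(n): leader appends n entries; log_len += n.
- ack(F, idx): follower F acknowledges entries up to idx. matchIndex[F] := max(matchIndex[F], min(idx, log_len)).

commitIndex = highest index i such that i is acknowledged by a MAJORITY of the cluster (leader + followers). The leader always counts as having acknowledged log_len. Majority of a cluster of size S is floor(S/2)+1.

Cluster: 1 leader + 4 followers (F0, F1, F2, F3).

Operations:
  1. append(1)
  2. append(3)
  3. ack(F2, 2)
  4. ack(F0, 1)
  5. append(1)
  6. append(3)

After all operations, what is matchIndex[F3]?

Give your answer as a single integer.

Answer: 0

Derivation:
Op 1: append 1 -> log_len=1
Op 2: append 3 -> log_len=4
Op 3: F2 acks idx 2 -> match: F0=0 F1=0 F2=2 F3=0; commitIndex=0
Op 4: F0 acks idx 1 -> match: F0=1 F1=0 F2=2 F3=0; commitIndex=1
Op 5: append 1 -> log_len=5
Op 6: append 3 -> log_len=8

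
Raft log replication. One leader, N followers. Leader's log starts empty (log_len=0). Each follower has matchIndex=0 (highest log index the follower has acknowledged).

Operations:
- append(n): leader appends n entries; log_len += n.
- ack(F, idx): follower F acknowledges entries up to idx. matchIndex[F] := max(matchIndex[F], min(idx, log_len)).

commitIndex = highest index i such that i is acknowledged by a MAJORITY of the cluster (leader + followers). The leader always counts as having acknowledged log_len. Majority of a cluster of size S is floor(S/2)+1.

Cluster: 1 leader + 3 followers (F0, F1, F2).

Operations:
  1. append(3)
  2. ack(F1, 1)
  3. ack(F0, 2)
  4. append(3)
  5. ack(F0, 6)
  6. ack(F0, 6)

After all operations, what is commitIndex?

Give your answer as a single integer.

Answer: 1

Derivation:
Op 1: append 3 -> log_len=3
Op 2: F1 acks idx 1 -> match: F0=0 F1=1 F2=0; commitIndex=0
Op 3: F0 acks idx 2 -> match: F0=2 F1=1 F2=0; commitIndex=1
Op 4: append 3 -> log_len=6
Op 5: F0 acks idx 6 -> match: F0=6 F1=1 F2=0; commitIndex=1
Op 6: F0 acks idx 6 -> match: F0=6 F1=1 F2=0; commitIndex=1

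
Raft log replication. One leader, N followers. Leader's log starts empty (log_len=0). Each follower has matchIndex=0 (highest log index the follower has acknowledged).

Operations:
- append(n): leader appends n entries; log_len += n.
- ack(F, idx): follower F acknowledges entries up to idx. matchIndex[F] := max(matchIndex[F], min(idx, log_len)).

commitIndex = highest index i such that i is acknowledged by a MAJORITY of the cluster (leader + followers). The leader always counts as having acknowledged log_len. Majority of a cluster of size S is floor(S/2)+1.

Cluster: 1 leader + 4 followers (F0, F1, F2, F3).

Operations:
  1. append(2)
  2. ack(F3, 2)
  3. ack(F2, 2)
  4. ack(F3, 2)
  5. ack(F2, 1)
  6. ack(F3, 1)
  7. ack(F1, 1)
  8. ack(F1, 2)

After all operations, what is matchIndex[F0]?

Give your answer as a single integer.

Answer: 0

Derivation:
Op 1: append 2 -> log_len=2
Op 2: F3 acks idx 2 -> match: F0=0 F1=0 F2=0 F3=2; commitIndex=0
Op 3: F2 acks idx 2 -> match: F0=0 F1=0 F2=2 F3=2; commitIndex=2
Op 4: F3 acks idx 2 -> match: F0=0 F1=0 F2=2 F3=2; commitIndex=2
Op 5: F2 acks idx 1 -> match: F0=0 F1=0 F2=2 F3=2; commitIndex=2
Op 6: F3 acks idx 1 -> match: F0=0 F1=0 F2=2 F3=2; commitIndex=2
Op 7: F1 acks idx 1 -> match: F0=0 F1=1 F2=2 F3=2; commitIndex=2
Op 8: F1 acks idx 2 -> match: F0=0 F1=2 F2=2 F3=2; commitIndex=2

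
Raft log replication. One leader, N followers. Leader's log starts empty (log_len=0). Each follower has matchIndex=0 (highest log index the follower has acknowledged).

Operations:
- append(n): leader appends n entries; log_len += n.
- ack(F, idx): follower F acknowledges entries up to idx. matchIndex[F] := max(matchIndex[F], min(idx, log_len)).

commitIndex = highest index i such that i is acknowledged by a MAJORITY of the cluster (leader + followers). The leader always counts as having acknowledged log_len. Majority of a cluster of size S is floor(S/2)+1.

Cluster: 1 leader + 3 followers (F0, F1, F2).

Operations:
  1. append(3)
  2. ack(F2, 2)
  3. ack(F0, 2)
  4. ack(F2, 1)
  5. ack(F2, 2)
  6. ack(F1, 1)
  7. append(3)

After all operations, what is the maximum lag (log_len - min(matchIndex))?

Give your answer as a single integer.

Answer: 5

Derivation:
Op 1: append 3 -> log_len=3
Op 2: F2 acks idx 2 -> match: F0=0 F1=0 F2=2; commitIndex=0
Op 3: F0 acks idx 2 -> match: F0=2 F1=0 F2=2; commitIndex=2
Op 4: F2 acks idx 1 -> match: F0=2 F1=0 F2=2; commitIndex=2
Op 5: F2 acks idx 2 -> match: F0=2 F1=0 F2=2; commitIndex=2
Op 6: F1 acks idx 1 -> match: F0=2 F1=1 F2=2; commitIndex=2
Op 7: append 3 -> log_len=6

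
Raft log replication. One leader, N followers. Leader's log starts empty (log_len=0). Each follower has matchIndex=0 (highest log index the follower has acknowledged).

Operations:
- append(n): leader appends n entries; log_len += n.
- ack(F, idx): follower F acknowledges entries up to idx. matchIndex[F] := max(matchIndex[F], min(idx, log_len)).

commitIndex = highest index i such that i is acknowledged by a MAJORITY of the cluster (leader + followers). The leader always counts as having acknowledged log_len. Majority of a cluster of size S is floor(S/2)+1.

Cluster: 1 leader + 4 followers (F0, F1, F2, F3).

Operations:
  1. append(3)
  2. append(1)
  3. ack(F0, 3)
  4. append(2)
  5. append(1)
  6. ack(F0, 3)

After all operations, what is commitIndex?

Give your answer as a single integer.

Op 1: append 3 -> log_len=3
Op 2: append 1 -> log_len=4
Op 3: F0 acks idx 3 -> match: F0=3 F1=0 F2=0 F3=0; commitIndex=0
Op 4: append 2 -> log_len=6
Op 5: append 1 -> log_len=7
Op 6: F0 acks idx 3 -> match: F0=3 F1=0 F2=0 F3=0; commitIndex=0

Answer: 0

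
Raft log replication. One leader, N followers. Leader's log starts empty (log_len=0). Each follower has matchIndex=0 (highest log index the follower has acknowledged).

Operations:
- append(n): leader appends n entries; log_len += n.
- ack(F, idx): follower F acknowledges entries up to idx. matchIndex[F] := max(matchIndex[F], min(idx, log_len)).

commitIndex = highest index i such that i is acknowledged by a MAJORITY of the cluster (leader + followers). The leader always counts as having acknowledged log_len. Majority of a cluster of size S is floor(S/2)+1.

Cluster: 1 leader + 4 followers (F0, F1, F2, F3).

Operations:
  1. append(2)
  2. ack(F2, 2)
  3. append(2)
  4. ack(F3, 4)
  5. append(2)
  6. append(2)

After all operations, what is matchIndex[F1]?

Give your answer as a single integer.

Op 1: append 2 -> log_len=2
Op 2: F2 acks idx 2 -> match: F0=0 F1=0 F2=2 F3=0; commitIndex=0
Op 3: append 2 -> log_len=4
Op 4: F3 acks idx 4 -> match: F0=0 F1=0 F2=2 F3=4; commitIndex=2
Op 5: append 2 -> log_len=6
Op 6: append 2 -> log_len=8

Answer: 0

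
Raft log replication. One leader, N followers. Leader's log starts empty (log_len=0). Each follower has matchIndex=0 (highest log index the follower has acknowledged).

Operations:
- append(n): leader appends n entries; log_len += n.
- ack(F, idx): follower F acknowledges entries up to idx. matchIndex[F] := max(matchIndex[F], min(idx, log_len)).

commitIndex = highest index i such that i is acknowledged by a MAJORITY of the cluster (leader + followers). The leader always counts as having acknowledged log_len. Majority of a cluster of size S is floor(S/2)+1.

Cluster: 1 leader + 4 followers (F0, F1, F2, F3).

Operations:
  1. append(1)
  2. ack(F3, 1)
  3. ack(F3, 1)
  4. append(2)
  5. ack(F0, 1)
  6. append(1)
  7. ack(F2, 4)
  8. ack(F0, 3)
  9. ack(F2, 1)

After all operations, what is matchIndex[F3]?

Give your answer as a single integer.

Op 1: append 1 -> log_len=1
Op 2: F3 acks idx 1 -> match: F0=0 F1=0 F2=0 F3=1; commitIndex=0
Op 3: F3 acks idx 1 -> match: F0=0 F1=0 F2=0 F3=1; commitIndex=0
Op 4: append 2 -> log_len=3
Op 5: F0 acks idx 1 -> match: F0=1 F1=0 F2=0 F3=1; commitIndex=1
Op 6: append 1 -> log_len=4
Op 7: F2 acks idx 4 -> match: F0=1 F1=0 F2=4 F3=1; commitIndex=1
Op 8: F0 acks idx 3 -> match: F0=3 F1=0 F2=4 F3=1; commitIndex=3
Op 9: F2 acks idx 1 -> match: F0=3 F1=0 F2=4 F3=1; commitIndex=3

Answer: 1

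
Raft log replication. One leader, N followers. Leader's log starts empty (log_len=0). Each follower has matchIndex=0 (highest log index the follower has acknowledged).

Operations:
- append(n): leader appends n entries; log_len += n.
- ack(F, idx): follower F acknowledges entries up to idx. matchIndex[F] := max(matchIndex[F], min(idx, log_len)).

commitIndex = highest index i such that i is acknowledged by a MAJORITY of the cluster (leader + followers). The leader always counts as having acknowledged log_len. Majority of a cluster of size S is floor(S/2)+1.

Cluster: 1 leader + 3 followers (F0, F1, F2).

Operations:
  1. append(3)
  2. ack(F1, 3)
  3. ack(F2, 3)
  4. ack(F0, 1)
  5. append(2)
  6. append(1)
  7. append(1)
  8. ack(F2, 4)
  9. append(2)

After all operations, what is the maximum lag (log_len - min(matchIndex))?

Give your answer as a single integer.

Answer: 8

Derivation:
Op 1: append 3 -> log_len=3
Op 2: F1 acks idx 3 -> match: F0=0 F1=3 F2=0; commitIndex=0
Op 3: F2 acks idx 3 -> match: F0=0 F1=3 F2=3; commitIndex=3
Op 4: F0 acks idx 1 -> match: F0=1 F1=3 F2=3; commitIndex=3
Op 5: append 2 -> log_len=5
Op 6: append 1 -> log_len=6
Op 7: append 1 -> log_len=7
Op 8: F2 acks idx 4 -> match: F0=1 F1=3 F2=4; commitIndex=3
Op 9: append 2 -> log_len=9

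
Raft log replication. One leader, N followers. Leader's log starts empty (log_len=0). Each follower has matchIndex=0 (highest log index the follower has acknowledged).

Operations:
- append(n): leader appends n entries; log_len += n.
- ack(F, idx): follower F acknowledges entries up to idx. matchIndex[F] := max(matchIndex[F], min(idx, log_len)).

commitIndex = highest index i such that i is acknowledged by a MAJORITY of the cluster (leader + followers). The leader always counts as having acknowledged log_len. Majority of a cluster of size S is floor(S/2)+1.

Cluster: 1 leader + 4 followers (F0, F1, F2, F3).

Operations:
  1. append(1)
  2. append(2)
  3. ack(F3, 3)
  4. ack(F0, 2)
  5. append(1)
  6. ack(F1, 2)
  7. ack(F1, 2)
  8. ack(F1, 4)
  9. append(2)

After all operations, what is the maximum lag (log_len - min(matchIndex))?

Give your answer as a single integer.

Op 1: append 1 -> log_len=1
Op 2: append 2 -> log_len=3
Op 3: F3 acks idx 3 -> match: F0=0 F1=0 F2=0 F3=3; commitIndex=0
Op 4: F0 acks idx 2 -> match: F0=2 F1=0 F2=0 F3=3; commitIndex=2
Op 5: append 1 -> log_len=4
Op 6: F1 acks idx 2 -> match: F0=2 F1=2 F2=0 F3=3; commitIndex=2
Op 7: F1 acks idx 2 -> match: F0=2 F1=2 F2=0 F3=3; commitIndex=2
Op 8: F1 acks idx 4 -> match: F0=2 F1=4 F2=0 F3=3; commitIndex=3
Op 9: append 2 -> log_len=6

Answer: 6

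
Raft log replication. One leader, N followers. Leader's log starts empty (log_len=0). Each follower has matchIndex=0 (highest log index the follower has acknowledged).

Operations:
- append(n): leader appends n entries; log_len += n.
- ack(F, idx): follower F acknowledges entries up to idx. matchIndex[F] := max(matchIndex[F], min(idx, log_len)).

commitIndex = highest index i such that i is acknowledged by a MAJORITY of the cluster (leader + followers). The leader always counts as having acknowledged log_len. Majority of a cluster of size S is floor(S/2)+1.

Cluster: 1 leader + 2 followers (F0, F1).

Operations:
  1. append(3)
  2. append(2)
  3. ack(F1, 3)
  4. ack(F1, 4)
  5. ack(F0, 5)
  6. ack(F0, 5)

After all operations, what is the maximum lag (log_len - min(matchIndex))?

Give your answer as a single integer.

Answer: 1

Derivation:
Op 1: append 3 -> log_len=3
Op 2: append 2 -> log_len=5
Op 3: F1 acks idx 3 -> match: F0=0 F1=3; commitIndex=3
Op 4: F1 acks idx 4 -> match: F0=0 F1=4; commitIndex=4
Op 5: F0 acks idx 5 -> match: F0=5 F1=4; commitIndex=5
Op 6: F0 acks idx 5 -> match: F0=5 F1=4; commitIndex=5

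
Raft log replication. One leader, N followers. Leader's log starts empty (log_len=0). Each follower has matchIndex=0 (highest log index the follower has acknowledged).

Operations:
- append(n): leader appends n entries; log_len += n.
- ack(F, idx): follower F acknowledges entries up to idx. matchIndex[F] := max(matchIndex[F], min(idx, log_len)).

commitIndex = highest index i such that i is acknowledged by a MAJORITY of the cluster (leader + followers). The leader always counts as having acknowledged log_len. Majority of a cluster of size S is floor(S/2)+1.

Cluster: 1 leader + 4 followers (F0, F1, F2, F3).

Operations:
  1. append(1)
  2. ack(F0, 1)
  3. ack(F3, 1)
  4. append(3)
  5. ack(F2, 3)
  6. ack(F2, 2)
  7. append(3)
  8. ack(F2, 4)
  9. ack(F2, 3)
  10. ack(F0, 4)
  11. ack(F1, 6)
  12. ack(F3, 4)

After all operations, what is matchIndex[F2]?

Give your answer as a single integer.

Op 1: append 1 -> log_len=1
Op 2: F0 acks idx 1 -> match: F0=1 F1=0 F2=0 F3=0; commitIndex=0
Op 3: F3 acks idx 1 -> match: F0=1 F1=0 F2=0 F3=1; commitIndex=1
Op 4: append 3 -> log_len=4
Op 5: F2 acks idx 3 -> match: F0=1 F1=0 F2=3 F3=1; commitIndex=1
Op 6: F2 acks idx 2 -> match: F0=1 F1=0 F2=3 F3=1; commitIndex=1
Op 7: append 3 -> log_len=7
Op 8: F2 acks idx 4 -> match: F0=1 F1=0 F2=4 F3=1; commitIndex=1
Op 9: F2 acks idx 3 -> match: F0=1 F1=0 F2=4 F3=1; commitIndex=1
Op 10: F0 acks idx 4 -> match: F0=4 F1=0 F2=4 F3=1; commitIndex=4
Op 11: F1 acks idx 6 -> match: F0=4 F1=6 F2=4 F3=1; commitIndex=4
Op 12: F3 acks idx 4 -> match: F0=4 F1=6 F2=4 F3=4; commitIndex=4

Answer: 4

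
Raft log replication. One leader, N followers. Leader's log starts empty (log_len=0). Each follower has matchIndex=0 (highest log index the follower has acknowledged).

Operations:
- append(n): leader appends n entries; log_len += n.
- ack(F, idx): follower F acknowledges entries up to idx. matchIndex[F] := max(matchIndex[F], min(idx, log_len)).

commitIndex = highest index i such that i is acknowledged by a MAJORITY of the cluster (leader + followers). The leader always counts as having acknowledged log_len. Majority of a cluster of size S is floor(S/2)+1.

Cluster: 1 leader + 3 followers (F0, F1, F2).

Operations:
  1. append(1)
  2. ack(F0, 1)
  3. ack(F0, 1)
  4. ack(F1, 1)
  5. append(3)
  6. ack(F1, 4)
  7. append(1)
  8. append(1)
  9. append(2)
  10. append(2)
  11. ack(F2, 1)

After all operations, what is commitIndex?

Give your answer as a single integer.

Answer: 1

Derivation:
Op 1: append 1 -> log_len=1
Op 2: F0 acks idx 1 -> match: F0=1 F1=0 F2=0; commitIndex=0
Op 3: F0 acks idx 1 -> match: F0=1 F1=0 F2=0; commitIndex=0
Op 4: F1 acks idx 1 -> match: F0=1 F1=1 F2=0; commitIndex=1
Op 5: append 3 -> log_len=4
Op 6: F1 acks idx 4 -> match: F0=1 F1=4 F2=0; commitIndex=1
Op 7: append 1 -> log_len=5
Op 8: append 1 -> log_len=6
Op 9: append 2 -> log_len=8
Op 10: append 2 -> log_len=10
Op 11: F2 acks idx 1 -> match: F0=1 F1=4 F2=1; commitIndex=1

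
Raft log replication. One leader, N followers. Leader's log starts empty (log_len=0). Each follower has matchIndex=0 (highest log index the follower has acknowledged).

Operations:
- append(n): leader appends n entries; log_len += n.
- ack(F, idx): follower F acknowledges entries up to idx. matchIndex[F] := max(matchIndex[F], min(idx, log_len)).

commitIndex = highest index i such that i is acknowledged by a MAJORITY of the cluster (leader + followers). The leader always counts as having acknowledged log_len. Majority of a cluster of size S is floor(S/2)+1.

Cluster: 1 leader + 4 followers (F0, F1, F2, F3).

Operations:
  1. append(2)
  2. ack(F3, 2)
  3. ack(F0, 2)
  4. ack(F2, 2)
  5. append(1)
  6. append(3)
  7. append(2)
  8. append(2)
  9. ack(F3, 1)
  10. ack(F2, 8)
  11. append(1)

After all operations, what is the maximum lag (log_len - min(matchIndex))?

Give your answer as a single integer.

Answer: 11

Derivation:
Op 1: append 2 -> log_len=2
Op 2: F3 acks idx 2 -> match: F0=0 F1=0 F2=0 F3=2; commitIndex=0
Op 3: F0 acks idx 2 -> match: F0=2 F1=0 F2=0 F3=2; commitIndex=2
Op 4: F2 acks idx 2 -> match: F0=2 F1=0 F2=2 F3=2; commitIndex=2
Op 5: append 1 -> log_len=3
Op 6: append 3 -> log_len=6
Op 7: append 2 -> log_len=8
Op 8: append 2 -> log_len=10
Op 9: F3 acks idx 1 -> match: F0=2 F1=0 F2=2 F3=2; commitIndex=2
Op 10: F2 acks idx 8 -> match: F0=2 F1=0 F2=8 F3=2; commitIndex=2
Op 11: append 1 -> log_len=11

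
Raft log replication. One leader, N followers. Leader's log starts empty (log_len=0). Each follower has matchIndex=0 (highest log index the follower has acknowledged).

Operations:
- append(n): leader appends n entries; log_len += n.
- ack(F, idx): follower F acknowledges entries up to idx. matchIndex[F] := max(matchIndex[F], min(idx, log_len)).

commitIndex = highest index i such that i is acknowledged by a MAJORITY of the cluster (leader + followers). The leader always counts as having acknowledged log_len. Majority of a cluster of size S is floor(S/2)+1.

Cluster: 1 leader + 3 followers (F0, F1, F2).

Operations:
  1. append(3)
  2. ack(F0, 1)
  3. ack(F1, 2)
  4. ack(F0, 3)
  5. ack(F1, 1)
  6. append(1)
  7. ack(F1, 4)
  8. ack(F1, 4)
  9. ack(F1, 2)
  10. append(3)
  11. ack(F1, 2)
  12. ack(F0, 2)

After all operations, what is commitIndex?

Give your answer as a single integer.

Answer: 3

Derivation:
Op 1: append 3 -> log_len=3
Op 2: F0 acks idx 1 -> match: F0=1 F1=0 F2=0; commitIndex=0
Op 3: F1 acks idx 2 -> match: F0=1 F1=2 F2=0; commitIndex=1
Op 4: F0 acks idx 3 -> match: F0=3 F1=2 F2=0; commitIndex=2
Op 5: F1 acks idx 1 -> match: F0=3 F1=2 F2=0; commitIndex=2
Op 6: append 1 -> log_len=4
Op 7: F1 acks idx 4 -> match: F0=3 F1=4 F2=0; commitIndex=3
Op 8: F1 acks idx 4 -> match: F0=3 F1=4 F2=0; commitIndex=3
Op 9: F1 acks idx 2 -> match: F0=3 F1=4 F2=0; commitIndex=3
Op 10: append 3 -> log_len=7
Op 11: F1 acks idx 2 -> match: F0=3 F1=4 F2=0; commitIndex=3
Op 12: F0 acks idx 2 -> match: F0=3 F1=4 F2=0; commitIndex=3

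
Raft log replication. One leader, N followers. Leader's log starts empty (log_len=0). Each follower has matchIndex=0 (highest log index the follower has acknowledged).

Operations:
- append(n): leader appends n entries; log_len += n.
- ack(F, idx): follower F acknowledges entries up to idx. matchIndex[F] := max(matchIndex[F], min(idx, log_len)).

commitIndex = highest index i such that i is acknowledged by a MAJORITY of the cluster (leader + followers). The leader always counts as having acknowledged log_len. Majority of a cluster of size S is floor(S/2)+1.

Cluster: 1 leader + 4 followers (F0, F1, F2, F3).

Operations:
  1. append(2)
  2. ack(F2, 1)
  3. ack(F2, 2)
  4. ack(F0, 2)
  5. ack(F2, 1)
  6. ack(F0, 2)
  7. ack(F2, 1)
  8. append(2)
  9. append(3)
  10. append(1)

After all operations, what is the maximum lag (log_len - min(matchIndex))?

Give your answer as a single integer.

Op 1: append 2 -> log_len=2
Op 2: F2 acks idx 1 -> match: F0=0 F1=0 F2=1 F3=0; commitIndex=0
Op 3: F2 acks idx 2 -> match: F0=0 F1=0 F2=2 F3=0; commitIndex=0
Op 4: F0 acks idx 2 -> match: F0=2 F1=0 F2=2 F3=0; commitIndex=2
Op 5: F2 acks idx 1 -> match: F0=2 F1=0 F2=2 F3=0; commitIndex=2
Op 6: F0 acks idx 2 -> match: F0=2 F1=0 F2=2 F3=0; commitIndex=2
Op 7: F2 acks idx 1 -> match: F0=2 F1=0 F2=2 F3=0; commitIndex=2
Op 8: append 2 -> log_len=4
Op 9: append 3 -> log_len=7
Op 10: append 1 -> log_len=8

Answer: 8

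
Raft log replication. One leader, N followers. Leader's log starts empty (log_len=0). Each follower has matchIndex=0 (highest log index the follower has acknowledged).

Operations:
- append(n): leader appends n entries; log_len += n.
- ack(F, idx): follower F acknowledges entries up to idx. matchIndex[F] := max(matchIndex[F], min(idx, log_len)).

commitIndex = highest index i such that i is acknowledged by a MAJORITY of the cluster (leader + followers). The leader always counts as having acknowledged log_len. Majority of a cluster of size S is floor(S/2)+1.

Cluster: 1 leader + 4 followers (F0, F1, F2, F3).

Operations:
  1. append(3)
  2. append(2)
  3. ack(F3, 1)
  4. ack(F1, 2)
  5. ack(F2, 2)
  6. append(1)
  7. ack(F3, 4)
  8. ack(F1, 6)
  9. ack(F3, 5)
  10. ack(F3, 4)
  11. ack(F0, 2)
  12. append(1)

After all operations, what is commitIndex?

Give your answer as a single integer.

Answer: 5

Derivation:
Op 1: append 3 -> log_len=3
Op 2: append 2 -> log_len=5
Op 3: F3 acks idx 1 -> match: F0=0 F1=0 F2=0 F3=1; commitIndex=0
Op 4: F1 acks idx 2 -> match: F0=0 F1=2 F2=0 F3=1; commitIndex=1
Op 5: F2 acks idx 2 -> match: F0=0 F1=2 F2=2 F3=1; commitIndex=2
Op 6: append 1 -> log_len=6
Op 7: F3 acks idx 4 -> match: F0=0 F1=2 F2=2 F3=4; commitIndex=2
Op 8: F1 acks idx 6 -> match: F0=0 F1=6 F2=2 F3=4; commitIndex=4
Op 9: F3 acks idx 5 -> match: F0=0 F1=6 F2=2 F3=5; commitIndex=5
Op 10: F3 acks idx 4 -> match: F0=0 F1=6 F2=2 F3=5; commitIndex=5
Op 11: F0 acks idx 2 -> match: F0=2 F1=6 F2=2 F3=5; commitIndex=5
Op 12: append 1 -> log_len=7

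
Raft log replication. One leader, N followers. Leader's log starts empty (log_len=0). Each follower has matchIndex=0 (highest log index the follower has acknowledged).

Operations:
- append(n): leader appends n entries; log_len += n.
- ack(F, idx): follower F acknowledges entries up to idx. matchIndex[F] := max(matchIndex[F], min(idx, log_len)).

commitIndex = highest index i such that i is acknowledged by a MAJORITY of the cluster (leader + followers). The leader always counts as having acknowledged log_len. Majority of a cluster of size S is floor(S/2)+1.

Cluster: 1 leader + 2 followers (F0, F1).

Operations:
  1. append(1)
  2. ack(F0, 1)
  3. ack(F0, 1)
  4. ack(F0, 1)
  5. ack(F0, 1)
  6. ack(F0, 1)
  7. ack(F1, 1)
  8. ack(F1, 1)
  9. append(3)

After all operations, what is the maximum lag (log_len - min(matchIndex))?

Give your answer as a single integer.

Answer: 3

Derivation:
Op 1: append 1 -> log_len=1
Op 2: F0 acks idx 1 -> match: F0=1 F1=0; commitIndex=1
Op 3: F0 acks idx 1 -> match: F0=1 F1=0; commitIndex=1
Op 4: F0 acks idx 1 -> match: F0=1 F1=0; commitIndex=1
Op 5: F0 acks idx 1 -> match: F0=1 F1=0; commitIndex=1
Op 6: F0 acks idx 1 -> match: F0=1 F1=0; commitIndex=1
Op 7: F1 acks idx 1 -> match: F0=1 F1=1; commitIndex=1
Op 8: F1 acks idx 1 -> match: F0=1 F1=1; commitIndex=1
Op 9: append 3 -> log_len=4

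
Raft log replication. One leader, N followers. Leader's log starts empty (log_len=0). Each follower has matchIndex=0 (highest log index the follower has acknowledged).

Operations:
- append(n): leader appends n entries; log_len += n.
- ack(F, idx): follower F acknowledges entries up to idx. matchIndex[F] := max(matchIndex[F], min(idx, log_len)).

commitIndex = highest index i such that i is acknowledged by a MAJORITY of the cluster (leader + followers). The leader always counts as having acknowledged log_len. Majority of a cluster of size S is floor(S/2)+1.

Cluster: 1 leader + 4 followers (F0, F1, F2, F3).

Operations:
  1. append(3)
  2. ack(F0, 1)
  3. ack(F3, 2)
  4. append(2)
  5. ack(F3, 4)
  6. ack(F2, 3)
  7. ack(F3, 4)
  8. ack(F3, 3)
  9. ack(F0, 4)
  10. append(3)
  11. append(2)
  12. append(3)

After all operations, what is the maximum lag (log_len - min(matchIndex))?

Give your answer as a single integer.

Op 1: append 3 -> log_len=3
Op 2: F0 acks idx 1 -> match: F0=1 F1=0 F2=0 F3=0; commitIndex=0
Op 3: F3 acks idx 2 -> match: F0=1 F1=0 F2=0 F3=2; commitIndex=1
Op 4: append 2 -> log_len=5
Op 5: F3 acks idx 4 -> match: F0=1 F1=0 F2=0 F3=4; commitIndex=1
Op 6: F2 acks idx 3 -> match: F0=1 F1=0 F2=3 F3=4; commitIndex=3
Op 7: F3 acks idx 4 -> match: F0=1 F1=0 F2=3 F3=4; commitIndex=3
Op 8: F3 acks idx 3 -> match: F0=1 F1=0 F2=3 F3=4; commitIndex=3
Op 9: F0 acks idx 4 -> match: F0=4 F1=0 F2=3 F3=4; commitIndex=4
Op 10: append 3 -> log_len=8
Op 11: append 2 -> log_len=10
Op 12: append 3 -> log_len=13

Answer: 13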